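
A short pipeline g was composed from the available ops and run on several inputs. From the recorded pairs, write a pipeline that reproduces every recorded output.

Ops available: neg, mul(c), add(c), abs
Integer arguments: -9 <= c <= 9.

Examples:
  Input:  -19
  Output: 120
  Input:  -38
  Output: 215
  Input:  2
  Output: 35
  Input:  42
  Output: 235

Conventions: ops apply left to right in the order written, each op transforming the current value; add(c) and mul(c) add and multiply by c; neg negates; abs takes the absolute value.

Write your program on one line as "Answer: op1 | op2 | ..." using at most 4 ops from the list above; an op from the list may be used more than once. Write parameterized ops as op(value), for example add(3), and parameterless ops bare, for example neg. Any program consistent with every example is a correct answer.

abs | add(8) | add(-3) | mul(5)

Check, running the answer program on each example:
  -19 -> 19 -> 27 -> 24 -> 120
  -38 -> 38 -> 46 -> 43 -> 215
  2 -> 2 -> 10 -> 7 -> 35
  42 -> 42 -> 50 -> 47 -> 235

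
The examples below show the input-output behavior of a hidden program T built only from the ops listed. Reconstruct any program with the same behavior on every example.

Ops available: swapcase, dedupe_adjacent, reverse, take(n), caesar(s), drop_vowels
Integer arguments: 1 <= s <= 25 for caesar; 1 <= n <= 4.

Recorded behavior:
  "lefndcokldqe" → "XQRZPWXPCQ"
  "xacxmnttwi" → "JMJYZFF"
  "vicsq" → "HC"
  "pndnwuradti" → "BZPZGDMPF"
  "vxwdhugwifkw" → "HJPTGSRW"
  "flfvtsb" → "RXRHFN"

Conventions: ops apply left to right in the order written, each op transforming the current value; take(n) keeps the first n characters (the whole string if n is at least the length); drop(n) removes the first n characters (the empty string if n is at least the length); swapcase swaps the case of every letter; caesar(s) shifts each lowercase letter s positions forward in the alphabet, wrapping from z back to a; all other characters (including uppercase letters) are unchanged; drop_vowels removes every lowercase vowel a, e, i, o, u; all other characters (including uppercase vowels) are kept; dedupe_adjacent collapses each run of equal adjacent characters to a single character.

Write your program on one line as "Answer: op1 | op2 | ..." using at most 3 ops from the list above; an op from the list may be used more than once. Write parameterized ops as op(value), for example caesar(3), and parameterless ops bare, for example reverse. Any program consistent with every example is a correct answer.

caesar(12) | drop_vowels | swapcase

Check, running the answer program on each example:
  "lefndcokldqe" -> "xqrzpoawxpcq" -> "xqrzpwxpcq" -> "XQRZPWXPCQ"
  "xacxmnttwi" -> "jmojyzffiu" -> "jmjyzff" -> "JMJYZFF"
  "vicsq" -> "huoec" -> "hc" -> "HC"
  "pndnwuradti" -> "bzpzigdmpfu" -> "bzpzgdmpf" -> "BZPZGDMPF"
  "vxwdhugwifkw" -> "hjiptgsiurwi" -> "hjptgsrw" -> "HJPTGSRW"
  "flfvtsb" -> "rxrhfen" -> "rxrhfn" -> "RXRHFN"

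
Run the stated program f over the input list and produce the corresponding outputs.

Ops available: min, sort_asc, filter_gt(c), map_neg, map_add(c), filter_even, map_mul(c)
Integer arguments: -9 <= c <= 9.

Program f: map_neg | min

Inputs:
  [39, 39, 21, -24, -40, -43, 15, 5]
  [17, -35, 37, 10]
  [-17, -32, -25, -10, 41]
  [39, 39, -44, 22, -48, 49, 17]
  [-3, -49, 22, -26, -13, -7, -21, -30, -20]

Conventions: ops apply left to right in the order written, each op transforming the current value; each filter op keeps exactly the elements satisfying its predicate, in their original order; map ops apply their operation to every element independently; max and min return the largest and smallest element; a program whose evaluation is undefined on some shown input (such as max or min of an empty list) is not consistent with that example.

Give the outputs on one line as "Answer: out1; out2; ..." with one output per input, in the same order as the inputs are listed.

Execution, op by op:
  [39, 39, 21, -24, -40, -43, 15, 5] -> [-39, -39, -21, 24, 40, 43, -15, -5] -> -39
  [17, -35, 37, 10] -> [-17, 35, -37, -10] -> -37
  [-17, -32, -25, -10, 41] -> [17, 32, 25, 10, -41] -> -41
  [39, 39, -44, 22, -48, 49, 17] -> [-39, -39, 44, -22, 48, -49, -17] -> -49
  [-3, -49, 22, -26, -13, -7, -21, -30, -20] -> [3, 49, -22, 26, 13, 7, 21, 30, 20] -> -22

-39; -37; -41; -49; -22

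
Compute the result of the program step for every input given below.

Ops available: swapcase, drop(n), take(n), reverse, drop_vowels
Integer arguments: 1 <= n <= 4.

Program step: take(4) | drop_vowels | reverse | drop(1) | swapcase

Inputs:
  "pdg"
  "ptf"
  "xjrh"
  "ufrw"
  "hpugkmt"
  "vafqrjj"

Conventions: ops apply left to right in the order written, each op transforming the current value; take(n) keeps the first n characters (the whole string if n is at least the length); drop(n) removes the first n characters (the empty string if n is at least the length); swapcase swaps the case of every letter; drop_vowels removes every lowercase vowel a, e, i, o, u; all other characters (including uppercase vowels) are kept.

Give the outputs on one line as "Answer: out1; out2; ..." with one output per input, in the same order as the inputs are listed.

Execution, op by op:
  "pdg" -> "pdg" -> "pdg" -> "gdp" -> "dp" -> "DP"
  "ptf" -> "ptf" -> "ptf" -> "ftp" -> "tp" -> "TP"
  "xjrh" -> "xjrh" -> "xjrh" -> "hrjx" -> "rjx" -> "RJX"
  "ufrw" -> "ufrw" -> "frw" -> "wrf" -> "rf" -> "RF"
  "hpugkmt" -> "hpug" -> "hpg" -> "gph" -> "ph" -> "PH"
  "vafqrjj" -> "vafq" -> "vfq" -> "qfv" -> "fv" -> "FV"

"DP"; "TP"; "RJX"; "RF"; "PH"; "FV"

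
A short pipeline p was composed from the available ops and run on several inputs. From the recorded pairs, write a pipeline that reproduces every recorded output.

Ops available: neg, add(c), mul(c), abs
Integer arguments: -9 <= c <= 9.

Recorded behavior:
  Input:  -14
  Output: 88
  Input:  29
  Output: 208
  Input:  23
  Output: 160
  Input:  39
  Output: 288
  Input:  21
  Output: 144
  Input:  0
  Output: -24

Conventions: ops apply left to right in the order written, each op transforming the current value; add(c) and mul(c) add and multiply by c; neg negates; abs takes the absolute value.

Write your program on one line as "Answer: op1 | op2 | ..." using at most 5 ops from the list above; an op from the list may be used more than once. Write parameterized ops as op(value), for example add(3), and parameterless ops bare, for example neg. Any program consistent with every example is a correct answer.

abs | mul(-2) | add(6) | mul(4) | neg

Check, running the answer program on each example:
  -14 -> 14 -> -28 -> -22 -> -88 -> 88
  29 -> 29 -> -58 -> -52 -> -208 -> 208
  23 -> 23 -> -46 -> -40 -> -160 -> 160
  39 -> 39 -> -78 -> -72 -> -288 -> 288
  21 -> 21 -> -42 -> -36 -> -144 -> 144
  0 -> 0 -> 0 -> 6 -> 24 -> -24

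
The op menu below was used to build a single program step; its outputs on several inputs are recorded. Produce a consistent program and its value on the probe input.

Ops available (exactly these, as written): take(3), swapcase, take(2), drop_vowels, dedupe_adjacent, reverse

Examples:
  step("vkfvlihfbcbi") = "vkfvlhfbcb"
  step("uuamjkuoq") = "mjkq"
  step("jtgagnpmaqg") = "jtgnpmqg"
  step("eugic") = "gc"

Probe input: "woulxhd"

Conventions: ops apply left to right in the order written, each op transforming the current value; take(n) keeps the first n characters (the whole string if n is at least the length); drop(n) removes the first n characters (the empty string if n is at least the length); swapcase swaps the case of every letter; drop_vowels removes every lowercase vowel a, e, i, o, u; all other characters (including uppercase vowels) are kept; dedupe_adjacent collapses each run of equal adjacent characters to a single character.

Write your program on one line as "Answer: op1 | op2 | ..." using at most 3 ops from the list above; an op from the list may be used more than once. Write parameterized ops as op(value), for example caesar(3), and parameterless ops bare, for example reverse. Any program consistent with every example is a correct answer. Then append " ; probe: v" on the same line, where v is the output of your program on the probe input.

drop_vowels | dedupe_adjacent ; probe: "wlxhd"

Check, running the answer program on each example:
  "vkfvlihfbcbi" -> "vkfvlhfbcb" -> "vkfvlhfbcb"
  "uuamjkuoq" -> "mjkq" -> "mjkq"
  "jtgagnpmaqg" -> "jtggnpmqg" -> "jtgnpmqg"
  "eugic" -> "gc" -> "gc"
  probe: "woulxhd" -> "wlxhd" -> "wlxhd"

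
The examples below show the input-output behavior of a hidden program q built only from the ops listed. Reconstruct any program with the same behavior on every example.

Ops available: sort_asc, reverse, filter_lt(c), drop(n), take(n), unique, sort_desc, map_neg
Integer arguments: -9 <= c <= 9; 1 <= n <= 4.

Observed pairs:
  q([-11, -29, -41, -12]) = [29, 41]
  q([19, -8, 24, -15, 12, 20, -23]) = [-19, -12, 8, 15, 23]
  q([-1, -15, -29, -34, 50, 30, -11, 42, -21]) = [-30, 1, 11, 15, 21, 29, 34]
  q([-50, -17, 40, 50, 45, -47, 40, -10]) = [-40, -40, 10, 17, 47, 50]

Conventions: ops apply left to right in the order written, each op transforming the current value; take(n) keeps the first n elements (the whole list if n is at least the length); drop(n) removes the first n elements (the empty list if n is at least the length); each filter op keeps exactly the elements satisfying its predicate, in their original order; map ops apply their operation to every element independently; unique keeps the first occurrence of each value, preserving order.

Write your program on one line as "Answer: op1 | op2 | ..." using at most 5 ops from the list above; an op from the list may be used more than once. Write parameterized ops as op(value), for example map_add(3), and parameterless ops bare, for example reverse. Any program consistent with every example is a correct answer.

map_neg | reverse | sort_asc | drop(2)

Check, running the answer program on each example:
  [-11, -29, -41, -12] -> [11, 29, 41, 12] -> [12, 41, 29, 11] -> [11, 12, 29, 41] -> [29, 41]
  [19, -8, 24, -15, 12, 20, -23] -> [-19, 8, -24, 15, -12, -20, 23] -> [23, -20, -12, 15, -24, 8, -19] -> [-24, -20, -19, -12, 8, 15, 23] -> [-19, -12, 8, 15, 23]
  [-1, -15, -29, -34, 50, 30, -11, 42, -21] -> [1, 15, 29, 34, -50, -30, 11, -42, 21] -> [21, -42, 11, -30, -50, 34, 29, 15, 1] -> [-50, -42, -30, 1, 11, 15, 21, 29, 34] -> [-30, 1, 11, 15, 21, 29, 34]
  [-50, -17, 40, 50, 45, -47, 40, -10] -> [50, 17, -40, -50, -45, 47, -40, 10] -> [10, -40, 47, -45, -50, -40, 17, 50] -> [-50, -45, -40, -40, 10, 17, 47, 50] -> [-40, -40, 10, 17, 47, 50]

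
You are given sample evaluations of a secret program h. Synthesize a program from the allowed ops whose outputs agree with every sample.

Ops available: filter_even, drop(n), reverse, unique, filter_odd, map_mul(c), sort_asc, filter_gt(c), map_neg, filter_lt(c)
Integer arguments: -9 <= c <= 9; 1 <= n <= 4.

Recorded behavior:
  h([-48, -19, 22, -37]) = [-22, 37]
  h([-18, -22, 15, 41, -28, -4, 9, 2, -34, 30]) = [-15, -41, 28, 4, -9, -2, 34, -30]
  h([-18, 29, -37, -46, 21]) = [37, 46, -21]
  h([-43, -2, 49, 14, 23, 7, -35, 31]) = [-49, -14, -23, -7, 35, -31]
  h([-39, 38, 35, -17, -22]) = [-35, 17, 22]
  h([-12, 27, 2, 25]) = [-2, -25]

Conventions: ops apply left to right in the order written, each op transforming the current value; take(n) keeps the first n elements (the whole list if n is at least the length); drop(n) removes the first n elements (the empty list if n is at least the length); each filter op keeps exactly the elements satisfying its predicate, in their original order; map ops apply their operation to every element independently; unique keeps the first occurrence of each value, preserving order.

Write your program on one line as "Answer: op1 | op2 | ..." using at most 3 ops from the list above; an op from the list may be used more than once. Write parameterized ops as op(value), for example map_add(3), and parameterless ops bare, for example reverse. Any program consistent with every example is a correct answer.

drop(1) | drop(1) | map_mul(-1)

Check, running the answer program on each example:
  [-48, -19, 22, -37] -> [-19, 22, -37] -> [22, -37] -> [-22, 37]
  [-18, -22, 15, 41, -28, -4, 9, 2, -34, 30] -> [-22, 15, 41, -28, -4, 9, 2, -34, 30] -> [15, 41, -28, -4, 9, 2, -34, 30] -> [-15, -41, 28, 4, -9, -2, 34, -30]
  [-18, 29, -37, -46, 21] -> [29, -37, -46, 21] -> [-37, -46, 21] -> [37, 46, -21]
  [-43, -2, 49, 14, 23, 7, -35, 31] -> [-2, 49, 14, 23, 7, -35, 31] -> [49, 14, 23, 7, -35, 31] -> [-49, -14, -23, -7, 35, -31]
  [-39, 38, 35, -17, -22] -> [38, 35, -17, -22] -> [35, -17, -22] -> [-35, 17, 22]
  [-12, 27, 2, 25] -> [27, 2, 25] -> [2, 25] -> [-2, -25]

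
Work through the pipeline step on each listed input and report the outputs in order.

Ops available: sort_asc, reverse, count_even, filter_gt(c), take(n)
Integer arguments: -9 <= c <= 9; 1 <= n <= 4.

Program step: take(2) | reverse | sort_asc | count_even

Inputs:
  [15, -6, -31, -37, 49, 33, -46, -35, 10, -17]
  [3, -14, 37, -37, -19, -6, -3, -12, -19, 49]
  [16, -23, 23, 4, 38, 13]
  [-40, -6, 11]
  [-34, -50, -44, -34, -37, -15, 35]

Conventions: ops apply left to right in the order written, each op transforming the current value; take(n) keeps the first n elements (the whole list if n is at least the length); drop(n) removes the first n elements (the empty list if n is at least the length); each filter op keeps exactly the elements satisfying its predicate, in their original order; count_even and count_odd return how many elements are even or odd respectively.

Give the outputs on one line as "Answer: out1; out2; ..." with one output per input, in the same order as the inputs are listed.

Execution, op by op:
  [15, -6, -31, -37, 49, 33, -46, -35, 10, -17] -> [15, -6] -> [-6, 15] -> [-6, 15] -> 1
  [3, -14, 37, -37, -19, -6, -3, -12, -19, 49] -> [3, -14] -> [-14, 3] -> [-14, 3] -> 1
  [16, -23, 23, 4, 38, 13] -> [16, -23] -> [-23, 16] -> [-23, 16] -> 1
  [-40, -6, 11] -> [-40, -6] -> [-6, -40] -> [-40, -6] -> 2
  [-34, -50, -44, -34, -37, -15, 35] -> [-34, -50] -> [-50, -34] -> [-50, -34] -> 2

1; 1; 1; 2; 2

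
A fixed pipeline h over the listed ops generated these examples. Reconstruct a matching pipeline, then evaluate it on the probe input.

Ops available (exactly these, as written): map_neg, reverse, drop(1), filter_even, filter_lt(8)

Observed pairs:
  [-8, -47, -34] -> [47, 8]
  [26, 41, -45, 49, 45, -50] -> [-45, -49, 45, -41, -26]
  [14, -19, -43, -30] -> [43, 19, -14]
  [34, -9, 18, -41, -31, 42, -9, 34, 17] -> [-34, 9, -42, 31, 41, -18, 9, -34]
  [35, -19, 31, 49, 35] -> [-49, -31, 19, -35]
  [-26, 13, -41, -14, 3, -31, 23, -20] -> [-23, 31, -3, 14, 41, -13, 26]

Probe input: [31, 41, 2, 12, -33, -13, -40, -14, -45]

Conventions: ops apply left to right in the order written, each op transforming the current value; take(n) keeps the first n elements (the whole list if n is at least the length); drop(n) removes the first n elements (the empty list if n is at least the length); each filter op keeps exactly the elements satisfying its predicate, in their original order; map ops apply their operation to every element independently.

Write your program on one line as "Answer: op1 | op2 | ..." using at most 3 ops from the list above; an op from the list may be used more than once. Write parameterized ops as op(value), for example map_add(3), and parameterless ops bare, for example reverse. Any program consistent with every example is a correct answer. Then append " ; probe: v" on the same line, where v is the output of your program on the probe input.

reverse | drop(1) | map_neg ; probe: [14, 40, 13, 33, -12, -2, -41, -31]

Check, running the answer program on each example:
  [-8, -47, -34] -> [-34, -47, -8] -> [-47, -8] -> [47, 8]
  [26, 41, -45, 49, 45, -50] -> [-50, 45, 49, -45, 41, 26] -> [45, 49, -45, 41, 26] -> [-45, -49, 45, -41, -26]
  [14, -19, -43, -30] -> [-30, -43, -19, 14] -> [-43, -19, 14] -> [43, 19, -14]
  [34, -9, 18, -41, -31, 42, -9, 34, 17] -> [17, 34, -9, 42, -31, -41, 18, -9, 34] -> [34, -9, 42, -31, -41, 18, -9, 34] -> [-34, 9, -42, 31, 41, -18, 9, -34]
  [35, -19, 31, 49, 35] -> [35, 49, 31, -19, 35] -> [49, 31, -19, 35] -> [-49, -31, 19, -35]
  [-26, 13, -41, -14, 3, -31, 23, -20] -> [-20, 23, -31, 3, -14, -41, 13, -26] -> [23, -31, 3, -14, -41, 13, -26] -> [-23, 31, -3, 14, 41, -13, 26]
  probe: [31, 41, 2, 12, -33, -13, -40, -14, -45] -> [-45, -14, -40, -13, -33, 12, 2, 41, 31] -> [-14, -40, -13, -33, 12, 2, 41, 31] -> [14, 40, 13, 33, -12, -2, -41, -31]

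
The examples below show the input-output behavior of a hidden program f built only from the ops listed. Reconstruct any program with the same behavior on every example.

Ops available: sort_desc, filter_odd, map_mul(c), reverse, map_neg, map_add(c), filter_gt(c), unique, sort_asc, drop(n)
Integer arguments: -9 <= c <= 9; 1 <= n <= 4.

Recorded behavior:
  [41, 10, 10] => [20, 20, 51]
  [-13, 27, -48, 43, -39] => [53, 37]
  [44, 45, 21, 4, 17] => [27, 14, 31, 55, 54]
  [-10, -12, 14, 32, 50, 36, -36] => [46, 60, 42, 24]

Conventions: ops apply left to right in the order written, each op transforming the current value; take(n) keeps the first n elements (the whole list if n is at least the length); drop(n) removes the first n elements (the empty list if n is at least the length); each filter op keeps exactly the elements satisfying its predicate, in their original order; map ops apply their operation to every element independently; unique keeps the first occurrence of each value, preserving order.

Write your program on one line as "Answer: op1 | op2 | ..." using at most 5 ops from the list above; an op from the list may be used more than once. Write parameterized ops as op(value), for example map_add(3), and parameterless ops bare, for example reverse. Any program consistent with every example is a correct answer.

map_add(9) | reverse | filter_gt(9) | map_add(1)

Check, running the answer program on each example:
  [41, 10, 10] -> [50, 19, 19] -> [19, 19, 50] -> [19, 19, 50] -> [20, 20, 51]
  [-13, 27, -48, 43, -39] -> [-4, 36, -39, 52, -30] -> [-30, 52, -39, 36, -4] -> [52, 36] -> [53, 37]
  [44, 45, 21, 4, 17] -> [53, 54, 30, 13, 26] -> [26, 13, 30, 54, 53] -> [26, 13, 30, 54, 53] -> [27, 14, 31, 55, 54]
  [-10, -12, 14, 32, 50, 36, -36] -> [-1, -3, 23, 41, 59, 45, -27] -> [-27, 45, 59, 41, 23, -3, -1] -> [45, 59, 41, 23] -> [46, 60, 42, 24]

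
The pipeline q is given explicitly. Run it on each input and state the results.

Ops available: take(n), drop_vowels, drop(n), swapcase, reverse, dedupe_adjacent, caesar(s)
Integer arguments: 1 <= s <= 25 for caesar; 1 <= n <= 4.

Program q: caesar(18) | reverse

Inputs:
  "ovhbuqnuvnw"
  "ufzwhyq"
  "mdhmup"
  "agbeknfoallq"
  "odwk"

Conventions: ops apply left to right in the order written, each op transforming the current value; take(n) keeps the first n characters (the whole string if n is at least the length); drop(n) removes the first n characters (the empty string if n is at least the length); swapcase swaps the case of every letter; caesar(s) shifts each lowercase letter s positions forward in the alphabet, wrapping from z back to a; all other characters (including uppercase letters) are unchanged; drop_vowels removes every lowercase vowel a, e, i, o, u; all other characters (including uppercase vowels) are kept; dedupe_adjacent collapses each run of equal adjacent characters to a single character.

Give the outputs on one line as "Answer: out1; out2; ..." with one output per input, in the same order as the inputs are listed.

"ofnmfimtzng"; "iqzorxm"; "hmezve"; "iddsgxfcwtys"; "covg"

Execution, op by op:
  "ovhbuqnuvnw" -> "gnztmifmnfo" -> "ofnmfimtzng"
  "ufzwhyq" -> "mxrozqi" -> "iqzorxm"
  "mdhmup" -> "evzemh" -> "hmezve"
  "agbeknfoallq" -> "sytwcfxgsddi" -> "iddsgxfcwtys"
  "odwk" -> "gvoc" -> "covg"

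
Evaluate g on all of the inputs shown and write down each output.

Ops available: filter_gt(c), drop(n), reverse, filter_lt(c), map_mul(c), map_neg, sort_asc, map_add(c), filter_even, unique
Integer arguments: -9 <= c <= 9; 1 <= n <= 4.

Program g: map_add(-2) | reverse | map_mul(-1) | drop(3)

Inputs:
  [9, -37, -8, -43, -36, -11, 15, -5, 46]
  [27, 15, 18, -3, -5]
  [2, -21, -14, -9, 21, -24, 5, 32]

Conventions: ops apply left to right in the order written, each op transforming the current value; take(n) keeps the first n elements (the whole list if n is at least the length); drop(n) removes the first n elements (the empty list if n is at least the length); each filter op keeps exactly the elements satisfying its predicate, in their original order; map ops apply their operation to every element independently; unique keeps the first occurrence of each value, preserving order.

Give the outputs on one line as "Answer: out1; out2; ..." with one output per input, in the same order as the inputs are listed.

[13, 38, 45, 10, 39, -7]; [-13, -25]; [-19, 11, 16, 23, 0]

Execution, op by op:
  [9, -37, -8, -43, -36, -11, 15, -5, 46] -> [7, -39, -10, -45, -38, -13, 13, -7, 44] -> [44, -7, 13, -13, -38, -45, -10, -39, 7] -> [-44, 7, -13, 13, 38, 45, 10, 39, -7] -> [13, 38, 45, 10, 39, -7]
  [27, 15, 18, -3, -5] -> [25, 13, 16, -5, -7] -> [-7, -5, 16, 13, 25] -> [7, 5, -16, -13, -25] -> [-13, -25]
  [2, -21, -14, -9, 21, -24, 5, 32] -> [0, -23, -16, -11, 19, -26, 3, 30] -> [30, 3, -26, 19, -11, -16, -23, 0] -> [-30, -3, 26, -19, 11, 16, 23, 0] -> [-19, 11, 16, 23, 0]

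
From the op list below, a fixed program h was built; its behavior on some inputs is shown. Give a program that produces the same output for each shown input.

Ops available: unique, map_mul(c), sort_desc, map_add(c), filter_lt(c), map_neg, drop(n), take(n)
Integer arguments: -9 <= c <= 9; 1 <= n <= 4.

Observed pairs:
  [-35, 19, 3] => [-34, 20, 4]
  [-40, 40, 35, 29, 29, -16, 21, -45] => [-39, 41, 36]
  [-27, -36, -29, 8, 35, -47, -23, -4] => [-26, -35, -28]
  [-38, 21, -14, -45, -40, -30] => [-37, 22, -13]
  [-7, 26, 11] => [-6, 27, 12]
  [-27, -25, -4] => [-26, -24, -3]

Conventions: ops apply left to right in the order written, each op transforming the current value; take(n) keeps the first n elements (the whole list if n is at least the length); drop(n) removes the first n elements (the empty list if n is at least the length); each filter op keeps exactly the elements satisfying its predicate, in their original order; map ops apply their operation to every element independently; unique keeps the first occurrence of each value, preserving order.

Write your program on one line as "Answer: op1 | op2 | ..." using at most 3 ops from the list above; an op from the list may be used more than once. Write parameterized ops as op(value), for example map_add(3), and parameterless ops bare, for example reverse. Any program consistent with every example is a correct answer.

unique | map_add(1) | take(3)

Check, running the answer program on each example:
  [-35, 19, 3] -> [-35, 19, 3] -> [-34, 20, 4] -> [-34, 20, 4]
  [-40, 40, 35, 29, 29, -16, 21, -45] -> [-40, 40, 35, 29, -16, 21, -45] -> [-39, 41, 36, 30, -15, 22, -44] -> [-39, 41, 36]
  [-27, -36, -29, 8, 35, -47, -23, -4] -> [-27, -36, -29, 8, 35, -47, -23, -4] -> [-26, -35, -28, 9, 36, -46, -22, -3] -> [-26, -35, -28]
  [-38, 21, -14, -45, -40, -30] -> [-38, 21, -14, -45, -40, -30] -> [-37, 22, -13, -44, -39, -29] -> [-37, 22, -13]
  [-7, 26, 11] -> [-7, 26, 11] -> [-6, 27, 12] -> [-6, 27, 12]
  [-27, -25, -4] -> [-27, -25, -4] -> [-26, -24, -3] -> [-26, -24, -3]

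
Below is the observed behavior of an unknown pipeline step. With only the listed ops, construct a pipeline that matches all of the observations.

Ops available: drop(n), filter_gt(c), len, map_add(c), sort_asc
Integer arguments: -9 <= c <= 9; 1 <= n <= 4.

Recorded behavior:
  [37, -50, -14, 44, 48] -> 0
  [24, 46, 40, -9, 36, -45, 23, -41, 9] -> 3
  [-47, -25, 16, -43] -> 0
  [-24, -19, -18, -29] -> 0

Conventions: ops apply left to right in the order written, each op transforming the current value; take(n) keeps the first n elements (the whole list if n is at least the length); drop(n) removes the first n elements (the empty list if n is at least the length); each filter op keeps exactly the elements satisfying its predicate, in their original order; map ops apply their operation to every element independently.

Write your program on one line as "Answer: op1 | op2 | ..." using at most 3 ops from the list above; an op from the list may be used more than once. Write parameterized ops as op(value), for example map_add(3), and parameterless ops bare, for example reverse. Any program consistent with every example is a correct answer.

drop(3) | drop(3) | len

Check, running the answer program on each example:
  [37, -50, -14, 44, 48] -> [44, 48] -> [] -> 0
  [24, 46, 40, -9, 36, -45, 23, -41, 9] -> [-9, 36, -45, 23, -41, 9] -> [23, -41, 9] -> 3
  [-47, -25, 16, -43] -> [-43] -> [] -> 0
  [-24, -19, -18, -29] -> [-29] -> [] -> 0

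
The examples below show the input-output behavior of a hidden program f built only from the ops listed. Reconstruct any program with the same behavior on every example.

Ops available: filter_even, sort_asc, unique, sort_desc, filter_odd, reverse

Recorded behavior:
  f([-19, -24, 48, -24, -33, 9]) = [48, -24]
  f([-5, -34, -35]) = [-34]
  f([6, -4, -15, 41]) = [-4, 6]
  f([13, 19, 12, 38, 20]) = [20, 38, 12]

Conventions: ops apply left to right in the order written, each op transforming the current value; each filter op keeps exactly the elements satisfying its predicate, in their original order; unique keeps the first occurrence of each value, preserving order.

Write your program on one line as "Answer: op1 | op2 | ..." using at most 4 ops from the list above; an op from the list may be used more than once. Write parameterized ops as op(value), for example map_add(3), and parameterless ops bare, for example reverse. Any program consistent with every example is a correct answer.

unique | reverse | filter_even

Check, running the answer program on each example:
  [-19, -24, 48, -24, -33, 9] -> [-19, -24, 48, -33, 9] -> [9, -33, 48, -24, -19] -> [48, -24]
  [-5, -34, -35] -> [-5, -34, -35] -> [-35, -34, -5] -> [-34]
  [6, -4, -15, 41] -> [6, -4, -15, 41] -> [41, -15, -4, 6] -> [-4, 6]
  [13, 19, 12, 38, 20] -> [13, 19, 12, 38, 20] -> [20, 38, 12, 19, 13] -> [20, 38, 12]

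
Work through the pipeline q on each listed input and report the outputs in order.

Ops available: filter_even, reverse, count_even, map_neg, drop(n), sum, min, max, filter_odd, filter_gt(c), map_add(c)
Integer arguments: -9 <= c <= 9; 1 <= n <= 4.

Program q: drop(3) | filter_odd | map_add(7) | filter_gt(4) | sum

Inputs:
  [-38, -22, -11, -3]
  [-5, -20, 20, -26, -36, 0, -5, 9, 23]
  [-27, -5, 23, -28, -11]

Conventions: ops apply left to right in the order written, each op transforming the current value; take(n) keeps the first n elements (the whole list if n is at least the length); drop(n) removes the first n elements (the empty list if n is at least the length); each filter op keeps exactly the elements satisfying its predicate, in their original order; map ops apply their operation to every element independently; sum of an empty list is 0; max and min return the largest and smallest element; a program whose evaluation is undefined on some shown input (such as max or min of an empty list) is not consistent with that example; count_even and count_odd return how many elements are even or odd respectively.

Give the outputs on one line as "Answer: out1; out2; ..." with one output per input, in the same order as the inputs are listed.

0; 46; 0

Execution, op by op:
  [-38, -22, -11, -3] -> [-3] -> [-3] -> [4] -> [] -> 0
  [-5, -20, 20, -26, -36, 0, -5, 9, 23] -> [-26, -36, 0, -5, 9, 23] -> [-5, 9, 23] -> [2, 16, 30] -> [16, 30] -> 46
  [-27, -5, 23, -28, -11] -> [-28, -11] -> [-11] -> [-4] -> [] -> 0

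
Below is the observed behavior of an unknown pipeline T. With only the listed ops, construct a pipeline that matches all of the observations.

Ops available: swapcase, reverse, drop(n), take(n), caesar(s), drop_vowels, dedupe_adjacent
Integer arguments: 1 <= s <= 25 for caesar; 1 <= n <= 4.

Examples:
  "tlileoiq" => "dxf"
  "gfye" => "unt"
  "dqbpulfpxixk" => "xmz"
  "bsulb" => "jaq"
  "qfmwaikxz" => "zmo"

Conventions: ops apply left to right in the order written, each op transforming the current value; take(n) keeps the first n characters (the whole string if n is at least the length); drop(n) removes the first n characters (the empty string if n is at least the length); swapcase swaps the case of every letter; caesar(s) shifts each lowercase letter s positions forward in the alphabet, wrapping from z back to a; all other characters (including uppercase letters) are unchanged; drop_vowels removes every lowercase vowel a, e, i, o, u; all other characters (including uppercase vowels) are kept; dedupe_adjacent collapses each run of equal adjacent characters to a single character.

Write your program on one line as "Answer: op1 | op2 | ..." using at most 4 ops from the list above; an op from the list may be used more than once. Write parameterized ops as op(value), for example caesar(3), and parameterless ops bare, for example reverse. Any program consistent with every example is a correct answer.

reverse | caesar(15) | take(3) | reverse

Check, running the answer program on each example:
  "tlileoiq" -> "qioelilt" -> "fxdtaxai" -> "fxd" -> "dxf"
  "gfye" -> "eyfg" -> "tnuv" -> "tnu" -> "unt"
  "dqbpulfpxixk" -> "kxixpflupbqd" -> "zmxmeuajeqfs" -> "zmx" -> "xmz"
  "bsulb" -> "blusb" -> "qajhq" -> "qaj" -> "jaq"
  "qfmwaikxz" -> "zxkiawmfq" -> "omzxplbuf" -> "omz" -> "zmo"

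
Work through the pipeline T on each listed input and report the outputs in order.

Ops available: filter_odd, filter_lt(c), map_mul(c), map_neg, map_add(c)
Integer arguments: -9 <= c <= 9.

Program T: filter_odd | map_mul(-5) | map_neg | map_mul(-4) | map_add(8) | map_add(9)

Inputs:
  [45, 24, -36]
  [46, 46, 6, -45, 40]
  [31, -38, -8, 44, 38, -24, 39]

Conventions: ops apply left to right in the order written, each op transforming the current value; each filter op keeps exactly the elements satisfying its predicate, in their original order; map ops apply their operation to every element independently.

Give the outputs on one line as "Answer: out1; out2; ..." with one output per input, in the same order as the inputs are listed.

Execution, op by op:
  [45, 24, -36] -> [45] -> [-225] -> [225] -> [-900] -> [-892] -> [-883]
  [46, 46, 6, -45, 40] -> [-45] -> [225] -> [-225] -> [900] -> [908] -> [917]
  [31, -38, -8, 44, 38, -24, 39] -> [31, 39] -> [-155, -195] -> [155, 195] -> [-620, -780] -> [-612, -772] -> [-603, -763]

[-883]; [917]; [-603, -763]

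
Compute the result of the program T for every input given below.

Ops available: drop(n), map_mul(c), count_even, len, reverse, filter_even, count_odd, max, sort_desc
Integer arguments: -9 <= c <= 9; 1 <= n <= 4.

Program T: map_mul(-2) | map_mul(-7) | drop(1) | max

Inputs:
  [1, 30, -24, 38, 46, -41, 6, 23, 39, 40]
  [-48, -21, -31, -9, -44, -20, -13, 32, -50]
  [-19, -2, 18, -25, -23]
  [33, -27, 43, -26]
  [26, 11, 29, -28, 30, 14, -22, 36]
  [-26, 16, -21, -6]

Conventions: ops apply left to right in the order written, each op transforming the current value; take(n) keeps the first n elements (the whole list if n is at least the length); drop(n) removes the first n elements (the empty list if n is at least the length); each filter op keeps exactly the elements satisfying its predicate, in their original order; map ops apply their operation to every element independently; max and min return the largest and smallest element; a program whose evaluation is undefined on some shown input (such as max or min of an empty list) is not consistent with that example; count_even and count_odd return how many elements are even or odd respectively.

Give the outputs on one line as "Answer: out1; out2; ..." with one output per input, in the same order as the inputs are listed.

Execution, op by op:
  [1, 30, -24, 38, 46, -41, 6, 23, 39, 40] -> [-2, -60, 48, -76, -92, 82, -12, -46, -78, -80] -> [14, 420, -336, 532, 644, -574, 84, 322, 546, 560] -> [420, -336, 532, 644, -574, 84, 322, 546, 560] -> 644
  [-48, -21, -31, -9, -44, -20, -13, 32, -50] -> [96, 42, 62, 18, 88, 40, 26, -64, 100] -> [-672, -294, -434, -126, -616, -280, -182, 448, -700] -> [-294, -434, -126, -616, -280, -182, 448, -700] -> 448
  [-19, -2, 18, -25, -23] -> [38, 4, -36, 50, 46] -> [-266, -28, 252, -350, -322] -> [-28, 252, -350, -322] -> 252
  [33, -27, 43, -26] -> [-66, 54, -86, 52] -> [462, -378, 602, -364] -> [-378, 602, -364] -> 602
  [26, 11, 29, -28, 30, 14, -22, 36] -> [-52, -22, -58, 56, -60, -28, 44, -72] -> [364, 154, 406, -392, 420, 196, -308, 504] -> [154, 406, -392, 420, 196, -308, 504] -> 504
  [-26, 16, -21, -6] -> [52, -32, 42, 12] -> [-364, 224, -294, -84] -> [224, -294, -84] -> 224

644; 448; 252; 602; 504; 224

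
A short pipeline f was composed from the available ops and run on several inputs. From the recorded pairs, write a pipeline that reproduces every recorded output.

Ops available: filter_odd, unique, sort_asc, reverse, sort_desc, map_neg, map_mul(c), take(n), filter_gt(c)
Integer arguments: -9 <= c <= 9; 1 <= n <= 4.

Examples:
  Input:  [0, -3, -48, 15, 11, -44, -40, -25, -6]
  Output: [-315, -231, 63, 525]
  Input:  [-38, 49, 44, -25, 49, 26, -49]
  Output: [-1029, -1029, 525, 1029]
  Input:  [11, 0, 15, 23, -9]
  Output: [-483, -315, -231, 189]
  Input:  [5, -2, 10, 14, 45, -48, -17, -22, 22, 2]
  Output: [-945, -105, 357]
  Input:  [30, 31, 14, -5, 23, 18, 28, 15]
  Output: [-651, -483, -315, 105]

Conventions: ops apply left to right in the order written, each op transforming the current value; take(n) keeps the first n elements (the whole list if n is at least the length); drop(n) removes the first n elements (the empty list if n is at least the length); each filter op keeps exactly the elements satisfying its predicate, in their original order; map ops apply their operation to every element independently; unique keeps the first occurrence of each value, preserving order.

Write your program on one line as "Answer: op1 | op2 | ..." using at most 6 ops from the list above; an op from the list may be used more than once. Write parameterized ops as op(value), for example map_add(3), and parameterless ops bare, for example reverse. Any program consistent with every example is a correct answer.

map_mul(7) | filter_odd | reverse | sort_desc | map_mul(-3)

Check, running the answer program on each example:
  [0, -3, -48, 15, 11, -44, -40, -25, -6] -> [0, -21, -336, 105, 77, -308, -280, -175, -42] -> [-21, 105, 77, -175] -> [-175, 77, 105, -21] -> [105, 77, -21, -175] -> [-315, -231, 63, 525]
  [-38, 49, 44, -25, 49, 26, -49] -> [-266, 343, 308, -175, 343, 182, -343] -> [343, -175, 343, -343] -> [-343, 343, -175, 343] -> [343, 343, -175, -343] -> [-1029, -1029, 525, 1029]
  [11, 0, 15, 23, -9] -> [77, 0, 105, 161, -63] -> [77, 105, 161, -63] -> [-63, 161, 105, 77] -> [161, 105, 77, -63] -> [-483, -315, -231, 189]
  [5, -2, 10, 14, 45, -48, -17, -22, 22, 2] -> [35, -14, 70, 98, 315, -336, -119, -154, 154, 14] -> [35, 315, -119] -> [-119, 315, 35] -> [315, 35, -119] -> [-945, -105, 357]
  [30, 31, 14, -5, 23, 18, 28, 15] -> [210, 217, 98, -35, 161, 126, 196, 105] -> [217, -35, 161, 105] -> [105, 161, -35, 217] -> [217, 161, 105, -35] -> [-651, -483, -315, 105]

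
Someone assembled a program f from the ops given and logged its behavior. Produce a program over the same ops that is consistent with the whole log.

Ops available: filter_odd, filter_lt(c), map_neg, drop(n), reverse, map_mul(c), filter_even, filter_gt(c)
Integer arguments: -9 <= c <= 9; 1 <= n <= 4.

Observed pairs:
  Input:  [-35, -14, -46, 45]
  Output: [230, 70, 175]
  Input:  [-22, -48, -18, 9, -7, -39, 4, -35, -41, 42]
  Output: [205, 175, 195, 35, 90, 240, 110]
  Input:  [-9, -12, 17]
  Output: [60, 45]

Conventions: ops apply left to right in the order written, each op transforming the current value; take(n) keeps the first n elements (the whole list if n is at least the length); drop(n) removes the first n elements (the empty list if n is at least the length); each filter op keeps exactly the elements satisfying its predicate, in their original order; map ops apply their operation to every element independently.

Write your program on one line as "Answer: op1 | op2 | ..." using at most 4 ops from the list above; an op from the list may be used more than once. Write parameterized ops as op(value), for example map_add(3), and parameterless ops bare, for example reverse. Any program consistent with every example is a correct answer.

reverse | map_neg | filter_gt(4) | map_mul(5)

Check, running the answer program on each example:
  [-35, -14, -46, 45] -> [45, -46, -14, -35] -> [-45, 46, 14, 35] -> [46, 14, 35] -> [230, 70, 175]
  [-22, -48, -18, 9, -7, -39, 4, -35, -41, 42] -> [42, -41, -35, 4, -39, -7, 9, -18, -48, -22] -> [-42, 41, 35, -4, 39, 7, -9, 18, 48, 22] -> [41, 35, 39, 7, 18, 48, 22] -> [205, 175, 195, 35, 90, 240, 110]
  [-9, -12, 17] -> [17, -12, -9] -> [-17, 12, 9] -> [12, 9] -> [60, 45]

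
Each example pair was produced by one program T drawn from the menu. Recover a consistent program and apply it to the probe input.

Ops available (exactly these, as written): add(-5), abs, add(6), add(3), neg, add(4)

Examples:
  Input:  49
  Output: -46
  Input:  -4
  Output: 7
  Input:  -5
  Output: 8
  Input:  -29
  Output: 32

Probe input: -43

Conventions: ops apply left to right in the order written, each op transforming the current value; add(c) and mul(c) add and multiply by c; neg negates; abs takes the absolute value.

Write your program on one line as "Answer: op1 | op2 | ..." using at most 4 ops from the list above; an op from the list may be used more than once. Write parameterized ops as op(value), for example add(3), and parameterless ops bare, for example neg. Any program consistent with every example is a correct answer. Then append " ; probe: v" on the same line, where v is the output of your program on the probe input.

add(3) | neg | add(6) ; probe: 46

Check, running the answer program on each example:
  49 -> 52 -> -52 -> -46
  -4 -> -1 -> 1 -> 7
  -5 -> -2 -> 2 -> 8
  -29 -> -26 -> 26 -> 32
  probe: -43 -> -40 -> 40 -> 46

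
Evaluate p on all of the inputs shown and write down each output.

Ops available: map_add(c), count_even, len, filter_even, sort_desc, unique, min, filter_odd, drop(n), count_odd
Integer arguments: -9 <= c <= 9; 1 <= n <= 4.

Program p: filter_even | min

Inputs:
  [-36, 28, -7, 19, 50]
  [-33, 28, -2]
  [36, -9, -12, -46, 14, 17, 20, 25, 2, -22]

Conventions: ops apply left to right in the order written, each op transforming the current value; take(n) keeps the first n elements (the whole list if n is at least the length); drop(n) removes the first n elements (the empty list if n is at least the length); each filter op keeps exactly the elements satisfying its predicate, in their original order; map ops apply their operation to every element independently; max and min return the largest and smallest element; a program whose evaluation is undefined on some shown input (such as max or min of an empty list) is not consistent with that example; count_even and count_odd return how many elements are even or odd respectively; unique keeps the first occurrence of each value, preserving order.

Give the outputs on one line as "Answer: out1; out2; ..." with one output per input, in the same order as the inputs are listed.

-36; -2; -46

Execution, op by op:
  [-36, 28, -7, 19, 50] -> [-36, 28, 50] -> -36
  [-33, 28, -2] -> [28, -2] -> -2
  [36, -9, -12, -46, 14, 17, 20, 25, 2, -22] -> [36, -12, -46, 14, 20, 2, -22] -> -46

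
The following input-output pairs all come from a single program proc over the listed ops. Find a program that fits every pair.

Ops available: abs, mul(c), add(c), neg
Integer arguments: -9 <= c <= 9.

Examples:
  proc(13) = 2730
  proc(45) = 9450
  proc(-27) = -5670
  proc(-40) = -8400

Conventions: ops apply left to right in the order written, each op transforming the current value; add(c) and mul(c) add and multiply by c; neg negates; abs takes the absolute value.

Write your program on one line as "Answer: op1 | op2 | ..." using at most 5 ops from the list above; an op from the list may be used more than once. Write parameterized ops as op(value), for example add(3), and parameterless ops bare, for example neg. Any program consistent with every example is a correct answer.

mul(-5) | mul(-7) | neg | mul(6) | neg

Check, running the answer program on each example:
  13 -> -65 -> 455 -> -455 -> -2730 -> 2730
  45 -> -225 -> 1575 -> -1575 -> -9450 -> 9450
  -27 -> 135 -> -945 -> 945 -> 5670 -> -5670
  -40 -> 200 -> -1400 -> 1400 -> 8400 -> -8400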